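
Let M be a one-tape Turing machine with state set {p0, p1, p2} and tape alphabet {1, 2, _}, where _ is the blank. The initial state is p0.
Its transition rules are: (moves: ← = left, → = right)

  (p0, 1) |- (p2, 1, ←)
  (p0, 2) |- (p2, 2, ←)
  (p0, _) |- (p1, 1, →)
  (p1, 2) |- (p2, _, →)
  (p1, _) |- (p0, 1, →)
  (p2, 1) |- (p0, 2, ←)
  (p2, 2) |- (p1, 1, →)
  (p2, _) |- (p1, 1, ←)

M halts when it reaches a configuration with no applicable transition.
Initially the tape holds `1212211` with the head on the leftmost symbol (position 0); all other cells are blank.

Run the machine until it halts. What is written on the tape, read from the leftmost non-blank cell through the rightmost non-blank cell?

111_112211

state=p0 head=0 tape=___[1]212211   (p0,1)→(p2,1,←)
state=p2 head=-1 tape=__[_]1212211   (p2,_)→(p1,1,←)
state=p1 head=-2 tape=_[_]11212211   (p1,_)→(p0,1,→)
state=p0 head=-1 tape=_1[1]1212211   (p0,1)→(p2,1,←)
state=p2 head=-2 tape=_[1]11212211   (p2,1)→(p0,2,←)
state=p0 head=-3 tape=[_]211212211   (p0,_)→(p1,1,→)
state=p1 head=-2 tape=1[2]11212211   (p1,2)→(p2,_,→)
state=p2 head=-1 tape=1_[1]1212211   (p2,1)→(p0,2,←)
state=p0 head=-2 tape=1[_]21212211   (p0,_)→(p1,1,→)
state=p1 head=-1 tape=11[2]1212211   (p1,2)→(p2,_,→)
state=p2 head=0 tape=11_[1]212211   (p2,1)→(p0,2,←)
state=p0 head=-1 tape=11[_]2212211   (p0,_)→(p1,1,→)
state=p1 head=0 tape=111[2]212211   (p1,2)→(p2,_,→)
state=p2 head=1 tape=111_[2]12211   (p2,2)→(p1,1,→)
state=p1 head=2 tape=111_1[1]2211
The non-blank tape span at halt is 111_112211.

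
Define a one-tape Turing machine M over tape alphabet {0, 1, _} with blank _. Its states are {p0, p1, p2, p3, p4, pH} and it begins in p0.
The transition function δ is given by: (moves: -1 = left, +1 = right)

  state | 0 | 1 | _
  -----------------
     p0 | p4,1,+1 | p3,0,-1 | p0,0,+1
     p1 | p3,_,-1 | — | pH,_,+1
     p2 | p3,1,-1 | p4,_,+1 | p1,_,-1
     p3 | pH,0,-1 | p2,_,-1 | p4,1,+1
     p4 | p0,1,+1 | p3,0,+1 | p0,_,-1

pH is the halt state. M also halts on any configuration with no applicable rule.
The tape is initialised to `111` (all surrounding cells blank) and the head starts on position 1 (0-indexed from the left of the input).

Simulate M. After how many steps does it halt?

4

state=p0 head=1 tape=__1[1]1   (p0,1)→(p3,0,-1)
state=p3 head=0 tape=__[1]01   (p3,1)→(p2,_,-1)
state=p2 head=-1 tape=_[_]_01   (p2,_)→(p1,_,-1)
state=p1 head=-2 tape=[_]__01   (p1,_)→(pH,_,+1)
state=pH head=-1 tape=_[_]_01
M halts after 4 transitions.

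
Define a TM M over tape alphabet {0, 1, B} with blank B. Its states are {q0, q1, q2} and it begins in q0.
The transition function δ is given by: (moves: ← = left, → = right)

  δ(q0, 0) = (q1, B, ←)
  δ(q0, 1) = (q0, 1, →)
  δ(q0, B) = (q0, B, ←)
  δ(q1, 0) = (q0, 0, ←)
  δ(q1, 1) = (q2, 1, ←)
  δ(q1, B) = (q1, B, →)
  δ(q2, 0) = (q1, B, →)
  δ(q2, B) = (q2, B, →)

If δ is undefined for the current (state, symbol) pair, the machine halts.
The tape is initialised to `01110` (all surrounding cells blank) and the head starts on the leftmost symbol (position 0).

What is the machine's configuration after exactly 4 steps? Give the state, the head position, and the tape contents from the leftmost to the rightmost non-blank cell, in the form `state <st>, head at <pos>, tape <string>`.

state=q0 head=0 tape=B[0]1110   (q0,0)→(q1,B,←)
state=q1 head=-1 tape=[B]B1110   (q1,B)→(q1,B,→)
state=q1 head=0 tape=B[B]1110   (q1,B)→(q1,B,→)
state=q1 head=1 tape=BB[1]110   (q1,1)→(q2,1,←)
state=q2 head=0 tape=B[B]1110
After 4 steps: state q2, head at 0, tape 1110.

state q2, head at 0, tape 1110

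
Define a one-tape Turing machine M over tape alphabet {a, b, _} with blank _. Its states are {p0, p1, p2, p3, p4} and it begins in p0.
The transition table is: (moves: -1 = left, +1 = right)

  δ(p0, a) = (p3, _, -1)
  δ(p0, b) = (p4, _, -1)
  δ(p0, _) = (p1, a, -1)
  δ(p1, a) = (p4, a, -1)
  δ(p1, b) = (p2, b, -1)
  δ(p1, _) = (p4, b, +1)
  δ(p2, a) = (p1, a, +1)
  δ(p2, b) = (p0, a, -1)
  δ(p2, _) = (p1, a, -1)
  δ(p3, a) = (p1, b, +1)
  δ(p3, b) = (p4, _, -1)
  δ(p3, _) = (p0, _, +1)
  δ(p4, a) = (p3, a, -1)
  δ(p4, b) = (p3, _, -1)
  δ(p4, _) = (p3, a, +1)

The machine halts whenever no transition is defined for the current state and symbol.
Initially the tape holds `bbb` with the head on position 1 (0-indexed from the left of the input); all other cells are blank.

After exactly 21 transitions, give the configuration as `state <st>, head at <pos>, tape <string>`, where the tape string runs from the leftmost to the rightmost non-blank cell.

state p4, head at -2, tape ba_a_b

p0 | ___b[b]b   read b → write _, move -1, go to p4
p4 | ___[b]_b   read b → write _, move -1, go to p3
p3 | __[_]__b   read _ → write _, move +1, go to p0
p0 | ___[_]_b   read _ → write a, move -1, go to p1
p1 | __[_]a_b   read _ → write b, move +1, go to p4
p4 | __b[a]_b   read a → write a, move -1, go to p3
p3 | __[b]a_b   read b → write _, move -1, go to p4
p4 | _[_]_a_b   read _ → write a, move +1, go to p3
p3 | _a[_]a_b   read _ → write _, move +1, go to p0
p0 | _a_[a]_b   read a → write _, move -1, go to p3
p3 | _a[_]__b   read _ → write _, move +1, go to p0
p0 | _a_[_]_b   read _ → write a, move -1, go to p1
p1 | _a[_]a_b   read _ → write b, move +1, go to p4
p4 | _ab[a]_b   read a → write a, move -1, go to p3
p3 | _a[b]a_b   read b → write _, move -1, go to p4
p4 | _[a]_a_b   read a → write a, move -1, go to p3
p3 | [_]a_a_b   read _ → write _, move +1, go to p0
p0 | _[a]_a_b   read a → write _, move -1, go to p3
p3 | [_]__a_b   read _ → write _, move +1, go to p0
p0 | _[_]_a_b   read _ → write a, move -1, go to p1
p1 | [_]a_a_b   read _ → write b, move +1, go to p4
p4 | b[a]_a_b
After 21 steps: state p4, head at -2, tape ba_a_b.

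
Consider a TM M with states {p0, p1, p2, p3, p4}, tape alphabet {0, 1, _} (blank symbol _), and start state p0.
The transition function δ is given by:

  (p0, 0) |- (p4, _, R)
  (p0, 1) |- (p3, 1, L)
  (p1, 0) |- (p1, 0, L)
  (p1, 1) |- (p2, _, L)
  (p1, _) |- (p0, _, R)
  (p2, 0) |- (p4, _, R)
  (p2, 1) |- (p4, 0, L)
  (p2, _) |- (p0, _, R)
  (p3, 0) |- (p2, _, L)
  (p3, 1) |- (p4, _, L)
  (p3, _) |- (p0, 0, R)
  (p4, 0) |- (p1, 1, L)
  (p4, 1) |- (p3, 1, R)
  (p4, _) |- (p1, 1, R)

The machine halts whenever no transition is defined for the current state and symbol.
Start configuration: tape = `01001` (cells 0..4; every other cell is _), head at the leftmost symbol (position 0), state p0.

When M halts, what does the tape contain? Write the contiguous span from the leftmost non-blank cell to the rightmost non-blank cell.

p0 | _[0]1001   read 0 → write _, move R, go to p4
p4 | __[1]001   read 1 → write 1, move R, go to p3
p3 | __1[0]01   read 0 → write _, move L, go to p2
p2 | __[1]_01   read 1 → write 0, move L, go to p4
p4 | _[_]0_01   read _ → write 1, move R, go to p1
p1 | _1[0]_01   read 0 → write 0, move L, go to p1
p1 | _[1]0_01   read 1 → write _, move L, go to p2
p2 | [_]_0_01   read _ → write _, move R, go to p0
p0 | _[_]0_01
The non-blank tape span at halt is 0_01.

0_01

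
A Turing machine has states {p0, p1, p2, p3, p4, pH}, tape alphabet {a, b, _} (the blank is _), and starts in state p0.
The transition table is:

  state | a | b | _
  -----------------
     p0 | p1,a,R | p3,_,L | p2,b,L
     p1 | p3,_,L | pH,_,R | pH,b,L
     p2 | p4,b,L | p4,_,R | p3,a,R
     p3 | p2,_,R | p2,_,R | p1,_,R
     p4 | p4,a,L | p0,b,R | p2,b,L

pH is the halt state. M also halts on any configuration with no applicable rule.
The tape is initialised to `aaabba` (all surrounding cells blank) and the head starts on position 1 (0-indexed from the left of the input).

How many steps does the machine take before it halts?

23

p0 | __a[a]abba   read a → write a, move R, go to p1
p1 | __aa[a]bba   read a → write _, move L, go to p3
p3 | __a[a]_bba   read a → write _, move R, go to p2
p2 | __a_[_]bba   read _ → write a, move R, go to p3
p3 | __a_a[b]ba   read b → write _, move R, go to p2
p2 | __a_a_[b]a   read b → write _, move R, go to p4
p4 | __a_a__[a]   read a → write a, move L, go to p4
p4 | __a_a_[_]a   read _ → write b, move L, go to p2
p2 | __a_a[_]ba   read _ → write a, move R, go to p3
p3 | __a_aa[b]a   read b → write _, move R, go to p2
p2 | __a_aa_[a]   read a → write b, move L, go to p4
p4 | __a_aa[_]b   read _ → write b, move L, go to p2
p2 | __a_a[a]bb   read a → write b, move L, go to p4
p4 | __a_[a]bbb   read a → write a, move L, go to p4
p4 | __a[_]abbb   read _ → write b, move L, go to p2
p2 | __[a]babbb   read a → write b, move L, go to p4
p4 | _[_]bbabbb   read _ → write b, move L, go to p2
p2 | [_]bbbabbb   read _ → write a, move R, go to p3
p3 | a[b]bbabbb   read b → write _, move R, go to p2
p2 | a_[b]babbb   read b → write _, move R, go to p4
p4 | a__[b]abbb   read b → write b, move R, go to p0
p0 | a__b[a]bbb   read a → write a, move R, go to p1
p1 | a__ba[b]bb   read b → write _, move R, go to pH
pH | a__ba_[b]b
M halts after 23 transitions.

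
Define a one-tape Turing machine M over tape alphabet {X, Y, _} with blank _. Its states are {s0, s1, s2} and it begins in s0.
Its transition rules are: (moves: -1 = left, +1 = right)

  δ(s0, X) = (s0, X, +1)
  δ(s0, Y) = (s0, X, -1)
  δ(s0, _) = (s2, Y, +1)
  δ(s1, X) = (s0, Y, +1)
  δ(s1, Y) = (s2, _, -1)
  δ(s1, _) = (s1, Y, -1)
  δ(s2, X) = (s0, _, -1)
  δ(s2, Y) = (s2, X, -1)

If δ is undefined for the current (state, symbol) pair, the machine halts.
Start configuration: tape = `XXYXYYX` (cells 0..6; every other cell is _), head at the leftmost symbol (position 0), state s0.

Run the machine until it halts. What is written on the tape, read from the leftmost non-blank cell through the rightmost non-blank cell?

s0 | [X]XYXYYX__   read X → write X, move +1, go to s0
s0 | X[X]YXYYX__   read X → write X, move +1, go to s0
s0 | XX[Y]XYYX__   read Y → write X, move -1, go to s0
s0 | X[X]XXYYX__   read X → write X, move +1, go to s0
s0 | XX[X]XYYX__   read X → write X, move +1, go to s0
s0 | XXX[X]YYX__   read X → write X, move +1, go to s0
s0 | XXXX[Y]YX__   read Y → write X, move -1, go to s0
s0 | XXX[X]XYX__   read X → write X, move +1, go to s0
s0 | XXXX[X]YX__   read X → write X, move +1, go to s0
s0 | XXXXX[Y]X__   read Y → write X, move -1, go to s0
s0 | XXXX[X]XX__   read X → write X, move +1, go to s0
s0 | XXXXX[X]X__   read X → write X, move +1, go to s0
s0 | XXXXXX[X]__   read X → write X, move +1, go to s0
s0 | XXXXXXX[_]_   read _ → write Y, move +1, go to s2
s2 | XXXXXXXY[_]
The non-blank tape span at halt is XXXXXXXY.

XXXXXXXY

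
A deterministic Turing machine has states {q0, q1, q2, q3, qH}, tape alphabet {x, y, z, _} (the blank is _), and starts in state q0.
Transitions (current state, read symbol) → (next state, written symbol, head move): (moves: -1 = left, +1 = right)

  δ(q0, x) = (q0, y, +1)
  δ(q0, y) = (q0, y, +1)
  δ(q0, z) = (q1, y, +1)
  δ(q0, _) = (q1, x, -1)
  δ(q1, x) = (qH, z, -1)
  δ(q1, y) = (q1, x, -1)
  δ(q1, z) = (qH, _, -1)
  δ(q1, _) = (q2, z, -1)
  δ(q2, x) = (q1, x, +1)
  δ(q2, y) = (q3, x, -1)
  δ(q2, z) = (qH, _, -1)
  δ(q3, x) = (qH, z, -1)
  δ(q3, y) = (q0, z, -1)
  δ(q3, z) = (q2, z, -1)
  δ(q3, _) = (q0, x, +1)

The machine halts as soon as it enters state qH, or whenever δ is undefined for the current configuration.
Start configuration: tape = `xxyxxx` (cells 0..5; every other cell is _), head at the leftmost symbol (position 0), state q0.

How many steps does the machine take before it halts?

state=q0 head=0 tape=__[x]xyxxx_   (q0,x)→(q0,y,+1)
state=q0 head=1 tape=__y[x]yxxx_   (q0,x)→(q0,y,+1)
state=q0 head=2 tape=__yy[y]xxx_   (q0,y)→(q0,y,+1)
state=q0 head=3 tape=__yyy[x]xx_   (q0,x)→(q0,y,+1)
state=q0 head=4 tape=__yyyy[x]x_   (q0,x)→(q0,y,+1)
state=q0 head=5 tape=__yyyyy[x]_   (q0,x)→(q0,y,+1)
state=q0 head=6 tape=__yyyyyy[_]   (q0,_)→(q1,x,-1)
state=q1 head=5 tape=__yyyyy[y]x   (q1,y)→(q1,x,-1)
state=q1 head=4 tape=__yyyy[y]xx   (q1,y)→(q1,x,-1)
state=q1 head=3 tape=__yyy[y]xxx   (q1,y)→(q1,x,-1)
state=q1 head=2 tape=__yy[y]xxxx   (q1,y)→(q1,x,-1)
state=q1 head=1 tape=__y[y]xxxxx   (q1,y)→(q1,x,-1)
state=q1 head=0 tape=__[y]xxxxxx   (q1,y)→(q1,x,-1)
state=q1 head=-1 tape=_[_]xxxxxxx   (q1,_)→(q2,z,-1)
state=q2 head=-2 tape=[_]zxxxxxxx
M halts after 14 transitions.

14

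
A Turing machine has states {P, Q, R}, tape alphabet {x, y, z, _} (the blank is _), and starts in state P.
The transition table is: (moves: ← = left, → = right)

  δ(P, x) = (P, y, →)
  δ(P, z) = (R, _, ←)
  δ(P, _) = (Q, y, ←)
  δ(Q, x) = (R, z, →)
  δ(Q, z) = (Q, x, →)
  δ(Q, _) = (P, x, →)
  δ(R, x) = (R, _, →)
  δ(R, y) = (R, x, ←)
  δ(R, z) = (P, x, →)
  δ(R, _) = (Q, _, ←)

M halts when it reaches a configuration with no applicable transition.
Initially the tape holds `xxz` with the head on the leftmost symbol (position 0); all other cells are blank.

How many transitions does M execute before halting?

P | __[x]xz   read x → write y, move →, go to P
P | __y[x]z   read x → write y, move →, go to P
P | __yy[z]   read z → write _, move ←, go to R
R | __y[y]_   read y → write x, move ←, go to R
R | __[y]x_   read y → write x, move ←, go to R
R | _[_]xx_   read _ → write _, move ←, go to Q
Q | [_]_xx_   read _ → write x, move →, go to P
P | x[_]xx_   read _ → write y, move ←, go to Q
Q | [x]yxx_   read x → write z, move →, go to R
R | z[y]xx_   read y → write x, move ←, go to R
R | [z]xxx_   read z → write x, move →, go to P
P | x[x]xx_   read x → write y, move →, go to P
P | xy[x]x_   read x → write y, move →, go to P
P | xyy[x]_   read x → write y, move →, go to P
P | xyyy[_]   read _ → write y, move ←, go to Q
Q | xyy[y]y
M halts after 15 transitions.

15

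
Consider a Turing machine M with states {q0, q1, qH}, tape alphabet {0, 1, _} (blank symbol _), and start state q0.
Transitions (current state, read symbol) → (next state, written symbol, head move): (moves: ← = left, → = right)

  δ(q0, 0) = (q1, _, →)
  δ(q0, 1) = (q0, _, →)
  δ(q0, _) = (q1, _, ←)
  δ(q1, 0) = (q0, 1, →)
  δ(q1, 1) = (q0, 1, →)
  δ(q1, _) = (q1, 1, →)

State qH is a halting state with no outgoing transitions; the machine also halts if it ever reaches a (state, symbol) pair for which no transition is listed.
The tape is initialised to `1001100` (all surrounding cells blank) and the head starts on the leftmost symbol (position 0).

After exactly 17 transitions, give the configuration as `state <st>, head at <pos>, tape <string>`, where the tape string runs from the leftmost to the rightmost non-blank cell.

state=q0 head=0 tape=[1]001100_   (q0,1)→(q0,_,→)
state=q0 head=1 tape=_[0]01100_   (q0,0)→(q1,_,→)
state=q1 head=2 tape=__[0]1100_   (q1,0)→(q0,1,→)
state=q0 head=3 tape=__1[1]100_   (q0,1)→(q0,_,→)
state=q0 head=4 tape=__1_[1]00_   (q0,1)→(q0,_,→)
state=q0 head=5 tape=__1__[0]0_   (q0,0)→(q1,_,→)
state=q1 head=6 tape=__1___[0]_   (q1,0)→(q0,1,→)
state=q0 head=7 tape=__1___1[_]   (q0,_)→(q1,_,←)
state=q1 head=6 tape=__1___[1]_   (q1,1)→(q0,1,→)
state=q0 head=7 tape=__1___1[_]   (q0,_)→(q1,_,←)
state=q1 head=6 tape=__1___[1]_   (q1,1)→(q0,1,→)
state=q0 head=7 tape=__1___1[_]   (q0,_)→(q1,_,←)
state=q1 head=6 tape=__1___[1]_   (q1,1)→(q0,1,→)
state=q0 head=7 tape=__1___1[_]   (q0,_)→(q1,_,←)
state=q1 head=6 tape=__1___[1]_   (q1,1)→(q0,1,→)
state=q0 head=7 tape=__1___1[_]   (q0,_)→(q1,_,←)
state=q1 head=6 tape=__1___[1]_   (q1,1)→(q0,1,→)
state=q0 head=7 tape=__1___1[_]
After 17 steps: state q0, head at 7, tape 1___1.

state q0, head at 7, tape 1___1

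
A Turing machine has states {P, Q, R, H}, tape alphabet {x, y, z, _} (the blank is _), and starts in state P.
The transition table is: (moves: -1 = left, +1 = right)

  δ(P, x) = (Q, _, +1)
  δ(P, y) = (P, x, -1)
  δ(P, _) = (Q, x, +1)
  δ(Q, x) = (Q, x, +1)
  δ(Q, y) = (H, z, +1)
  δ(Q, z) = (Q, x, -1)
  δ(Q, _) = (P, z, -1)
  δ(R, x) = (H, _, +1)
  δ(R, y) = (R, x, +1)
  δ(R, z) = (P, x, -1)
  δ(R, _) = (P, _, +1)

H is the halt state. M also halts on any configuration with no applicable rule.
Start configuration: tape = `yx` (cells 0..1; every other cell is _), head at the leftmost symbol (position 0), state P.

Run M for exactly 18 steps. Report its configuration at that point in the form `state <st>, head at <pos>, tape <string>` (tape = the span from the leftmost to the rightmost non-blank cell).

state Q, head at 0, tape xxxxx

P | __[y]x_   read y → write x, move -1, go to P
P | _[_]xx_   read _ → write x, move +1, go to Q
Q | _x[x]x_   read x → write x, move +1, go to Q
Q | _xx[x]_   read x → write x, move +1, go to Q
Q | _xxx[_]   read _ → write z, move -1, go to P
P | _xx[x]z   read x → write _, move +1, go to Q
Q | _xx_[z]   read z → write x, move -1, go to Q
Q | _xx[_]x   read _ → write z, move -1, go to P
P | _x[x]zx   read x → write _, move +1, go to Q
Q | _x_[z]x   read z → write x, move -1, go to Q
Q | _x[_]xx   read _ → write z, move -1, go to P
P | _[x]zxx   read x → write _, move +1, go to Q
Q | __[z]xx   read z → write x, move -1, go to Q
Q | _[_]xxx   read _ → write z, move -1, go to P
P | [_]zxxx   read _ → write x, move +1, go to Q
Q | x[z]xxx   read z → write x, move -1, go to Q
Q | [x]xxxx   read x → write x, move +1, go to Q
Q | x[x]xxx   read x → write x, move +1, go to Q
Q | xx[x]xx
After 18 steps: state Q, head at 0, tape xxxxx.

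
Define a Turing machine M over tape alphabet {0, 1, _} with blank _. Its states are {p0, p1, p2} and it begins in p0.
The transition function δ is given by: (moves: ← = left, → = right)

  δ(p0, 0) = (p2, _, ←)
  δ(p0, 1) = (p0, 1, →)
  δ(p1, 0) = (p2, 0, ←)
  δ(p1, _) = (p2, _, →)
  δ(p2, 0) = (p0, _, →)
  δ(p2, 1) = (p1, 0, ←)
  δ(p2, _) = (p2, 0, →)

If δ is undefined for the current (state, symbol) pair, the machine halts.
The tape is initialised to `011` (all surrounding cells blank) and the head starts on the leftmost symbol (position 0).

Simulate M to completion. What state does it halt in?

p0 | _[0]11_   read 0 → write _, move ←, go to p2
p2 | [_]_11_   read _ → write 0, move →, go to p2
p2 | 0[_]11_   read _ → write 0, move →, go to p2
p2 | 00[1]1_   read 1 → write 0, move ←, go to p1
p1 | 0[0]01_   read 0 → write 0, move ←, go to p2
p2 | [0]001_   read 0 → write _, move →, go to p0
p0 | _[0]01_   read 0 → write _, move ←, go to p2
p2 | [_]_01_   read _ → write 0, move →, go to p2
p2 | 0[_]01_   read _ → write 0, move →, go to p2
p2 | 00[0]1_   read 0 → write _, move →, go to p0
p0 | 00_[1]_   read 1 → write 1, move →, go to p0
p0 | 00_1[_]
No transition is defined for (p0, _); M halts in state p0.

p0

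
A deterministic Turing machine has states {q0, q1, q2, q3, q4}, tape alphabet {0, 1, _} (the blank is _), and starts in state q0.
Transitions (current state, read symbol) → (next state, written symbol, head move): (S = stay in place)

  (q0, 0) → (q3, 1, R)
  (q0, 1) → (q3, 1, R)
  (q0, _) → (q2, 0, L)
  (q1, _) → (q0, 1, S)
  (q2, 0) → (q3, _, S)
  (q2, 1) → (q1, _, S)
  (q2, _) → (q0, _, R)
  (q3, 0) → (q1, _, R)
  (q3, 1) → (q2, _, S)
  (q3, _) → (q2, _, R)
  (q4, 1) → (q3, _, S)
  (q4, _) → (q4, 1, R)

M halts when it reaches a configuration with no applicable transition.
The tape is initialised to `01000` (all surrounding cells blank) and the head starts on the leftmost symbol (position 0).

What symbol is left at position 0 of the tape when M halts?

q0 | [0]1000   read 0 → write 1, move R, go to q3
q3 | 1[1]000   read 1 → write _, move S, go to q2
q2 | 1[_]000   read _ → write _, move R, go to q0
q0 | 1_[0]00   read 0 → write 1, move R, go to q3
q3 | 1_1[0]0   read 0 → write _, move R, go to q1
q1 | 1_1_[0]
Cell 0 holds 1 when M halts.

1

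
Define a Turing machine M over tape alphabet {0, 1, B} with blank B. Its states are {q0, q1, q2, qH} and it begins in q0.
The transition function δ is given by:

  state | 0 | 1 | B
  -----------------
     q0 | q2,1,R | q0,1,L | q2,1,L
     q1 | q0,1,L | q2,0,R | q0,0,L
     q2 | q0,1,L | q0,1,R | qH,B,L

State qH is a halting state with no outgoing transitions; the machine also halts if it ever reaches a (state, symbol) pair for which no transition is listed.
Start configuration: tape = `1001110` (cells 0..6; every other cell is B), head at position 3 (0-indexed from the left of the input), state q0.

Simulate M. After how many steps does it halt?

14

state=q0 head=3 tape=BBB100[1]110   (q0,1)→(q0,1,L)
state=q0 head=2 tape=BBB10[0]1110   (q0,0)→(q2,1,R)
state=q2 head=3 tape=BBB101[1]110   (q2,1)→(q0,1,R)
state=q0 head=4 tape=BBB1011[1]10   (q0,1)→(q0,1,L)
state=q0 head=3 tape=BBB101[1]110   (q0,1)→(q0,1,L)
state=q0 head=2 tape=BBB10[1]1110   (q0,1)→(q0,1,L)
state=q0 head=1 tape=BBB1[0]11110   (q0,0)→(q2,1,R)
state=q2 head=2 tape=BBB11[1]1110   (q2,1)→(q0,1,R)
state=q0 head=3 tape=BBB111[1]110   (q0,1)→(q0,1,L)
state=q0 head=2 tape=BBB11[1]1110   (q0,1)→(q0,1,L)
state=q0 head=1 tape=BBB1[1]11110   (q0,1)→(q0,1,L)
state=q0 head=0 tape=BBB[1]111110   (q0,1)→(q0,1,L)
state=q0 head=-1 tape=BB[B]1111110   (q0,B)→(q2,1,L)
state=q2 head=-2 tape=B[B]11111110   (q2,B)→(qH,B,L)
state=qH head=-3 tape=[B]B11111110
M halts after 14 transitions.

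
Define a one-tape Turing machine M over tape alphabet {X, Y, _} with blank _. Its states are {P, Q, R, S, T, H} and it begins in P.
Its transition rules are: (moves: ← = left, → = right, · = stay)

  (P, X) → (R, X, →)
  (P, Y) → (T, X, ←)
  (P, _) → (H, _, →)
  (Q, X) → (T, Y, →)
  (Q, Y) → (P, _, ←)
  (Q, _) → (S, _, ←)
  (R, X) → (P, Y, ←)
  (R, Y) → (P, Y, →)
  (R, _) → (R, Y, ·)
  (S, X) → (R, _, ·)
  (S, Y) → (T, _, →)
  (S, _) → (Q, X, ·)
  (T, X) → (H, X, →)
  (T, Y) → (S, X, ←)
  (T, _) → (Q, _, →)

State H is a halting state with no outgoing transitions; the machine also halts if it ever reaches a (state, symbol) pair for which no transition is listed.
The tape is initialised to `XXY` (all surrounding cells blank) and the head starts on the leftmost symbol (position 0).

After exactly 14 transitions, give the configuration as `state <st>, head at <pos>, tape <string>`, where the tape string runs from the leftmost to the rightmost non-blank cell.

state=P head=0 tape=[X]XY__   (P,X)→(R,X,→)
state=R head=1 tape=X[X]Y__   (R,X)→(P,Y,←)
state=P head=0 tape=[X]YY__   (P,X)→(R,X,→)
state=R head=1 tape=X[Y]Y__   (R,Y)→(P,Y,→)
state=P head=2 tape=XY[Y]__   (P,Y)→(T,X,←)
state=T head=1 tape=X[Y]X__   (T,Y)→(S,X,←)
state=S head=0 tape=[X]XX__   (S,X)→(R,_,·)
state=R head=0 tape=[_]XX__   (R,_)→(R,Y,·)
state=R head=0 tape=[Y]XX__   (R,Y)→(P,Y,→)
state=P head=1 tape=Y[X]X__   (P,X)→(R,X,→)
state=R head=2 tape=YX[X]__   (R,X)→(P,Y,←)
state=P head=1 tape=Y[X]Y__   (P,X)→(R,X,→)
state=R head=2 tape=YX[Y]__   (R,Y)→(P,Y,→)
state=P head=3 tape=YXY[_]_   (P,_)→(H,_,→)
state=H head=4 tape=YXY_[_]
After 14 steps: state H, head at 4, tape YXY.

state H, head at 4, tape YXY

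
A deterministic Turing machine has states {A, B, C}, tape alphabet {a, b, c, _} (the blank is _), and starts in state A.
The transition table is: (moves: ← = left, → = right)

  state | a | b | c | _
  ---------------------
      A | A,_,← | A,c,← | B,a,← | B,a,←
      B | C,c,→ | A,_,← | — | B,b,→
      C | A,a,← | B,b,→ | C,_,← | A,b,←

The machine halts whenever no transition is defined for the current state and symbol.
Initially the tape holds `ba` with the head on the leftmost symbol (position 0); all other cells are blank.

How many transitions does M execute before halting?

23

state=A head=0 tape=____[b]a_   (A,b)→(A,c,←)
state=A head=-1 tape=___[_]ca_   (A,_)→(B,a,←)
state=B head=-2 tape=__[_]aca_   (B,_)→(B,b,→)
state=B head=-1 tape=__b[a]ca_   (B,a)→(C,c,→)
state=C head=0 tape=__bc[c]a_   (C,c)→(C,_,←)
state=C head=-1 tape=__b[c]_a_   (C,c)→(C,_,←)
state=C head=-2 tape=__[b]__a_   (C,b)→(B,b,→)
state=B head=-1 tape=__b[_]_a_   (B,_)→(B,b,→)
state=B head=0 tape=__bb[_]a_   (B,_)→(B,b,→)
state=B head=1 tape=__bbb[a]_   (B,a)→(C,c,→)
state=C head=2 tape=__bbbc[_]   (C,_)→(A,b,←)
state=A head=1 tape=__bbb[c]b   (A,c)→(B,a,←)
state=B head=0 tape=__bb[b]ab   (B,b)→(A,_,←)
state=A head=-1 tape=__b[b]_ab   (A,b)→(A,c,←)
state=A head=-2 tape=__[b]c_ab   (A,b)→(A,c,←)
state=A head=-3 tape=_[_]cc_ab   (A,_)→(B,a,←)
state=B head=-4 tape=[_]acc_ab   (B,_)→(B,b,→)
state=B head=-3 tape=b[a]cc_ab   (B,a)→(C,c,→)
state=C head=-2 tape=bc[c]c_ab   (C,c)→(C,_,←)
state=C head=-3 tape=b[c]_c_ab   (C,c)→(C,_,←)
state=C head=-4 tape=[b]__c_ab   (C,b)→(B,b,→)
state=B head=-3 tape=b[_]_c_ab   (B,_)→(B,b,→)
state=B head=-2 tape=bb[_]c_ab   (B,_)→(B,b,→)
state=B head=-1 tape=bbb[c]_ab
M halts after 23 transitions.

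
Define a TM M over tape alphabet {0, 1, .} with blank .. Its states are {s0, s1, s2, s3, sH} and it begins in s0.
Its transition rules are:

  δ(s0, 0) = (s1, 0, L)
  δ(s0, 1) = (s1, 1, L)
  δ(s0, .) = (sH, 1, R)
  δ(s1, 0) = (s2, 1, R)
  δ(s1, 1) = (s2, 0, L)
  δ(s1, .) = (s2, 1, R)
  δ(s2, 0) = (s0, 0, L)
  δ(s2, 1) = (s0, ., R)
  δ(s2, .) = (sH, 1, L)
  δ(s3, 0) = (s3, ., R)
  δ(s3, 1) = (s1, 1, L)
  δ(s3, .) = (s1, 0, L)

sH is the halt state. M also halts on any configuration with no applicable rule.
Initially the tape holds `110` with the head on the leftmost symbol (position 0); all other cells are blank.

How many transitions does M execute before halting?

24

state=s0 head=0 tape=....[1]10   (s0,1)→(s1,1,L)
state=s1 head=-1 tape=...[.]110   (s1,.)→(s2,1,R)
state=s2 head=0 tape=...1[1]10   (s2,1)→(s0,.,R)
state=s0 head=1 tape=...1.[1]0   (s0,1)→(s1,1,L)
state=s1 head=0 tape=...1[.]10   (s1,.)→(s2,1,R)
state=s2 head=1 tape=...11[1]0   (s2,1)→(s0,.,R)
state=s0 head=2 tape=...11.[0]   (s0,0)→(s1,0,L)
state=s1 head=1 tape=...11[.]0   (s1,.)→(s2,1,R)
state=s2 head=2 tape=...111[0]   (s2,0)→(s0,0,L)
state=s0 head=1 tape=...11[1]0   (s0,1)→(s1,1,L)
state=s1 head=0 tape=...1[1]10   (s1,1)→(s2,0,L)
state=s2 head=-1 tape=...[1]010   (s2,1)→(s0,.,R)
state=s0 head=0 tape=....[0]10   (s0,0)→(s1,0,L)
state=s1 head=-1 tape=...[.]010   (s1,.)→(s2,1,R)
state=s2 head=0 tape=...1[0]10   (s2,0)→(s0,0,L)
state=s0 head=-1 tape=...[1]010   (s0,1)→(s1,1,L)
state=s1 head=-2 tape=..[.]1010   (s1,.)→(s2,1,R)
state=s2 head=-1 tape=..1[1]010   (s2,1)→(s0,.,R)
state=s0 head=0 tape=..1.[0]10   (s0,0)→(s1,0,L)
state=s1 head=-1 tape=..1[.]010   (s1,.)→(s2,1,R)
state=s2 head=0 tape=..11[0]10   (s2,0)→(s0,0,L)
state=s0 head=-1 tape=..1[1]010   (s0,1)→(s1,1,L)
state=s1 head=-2 tape=..[1]1010   (s1,1)→(s2,0,L)
state=s2 head=-3 tape=.[.]01010   (s2,.)→(sH,1,L)
state=sH head=-4 tape=[.]101010
M halts after 24 transitions.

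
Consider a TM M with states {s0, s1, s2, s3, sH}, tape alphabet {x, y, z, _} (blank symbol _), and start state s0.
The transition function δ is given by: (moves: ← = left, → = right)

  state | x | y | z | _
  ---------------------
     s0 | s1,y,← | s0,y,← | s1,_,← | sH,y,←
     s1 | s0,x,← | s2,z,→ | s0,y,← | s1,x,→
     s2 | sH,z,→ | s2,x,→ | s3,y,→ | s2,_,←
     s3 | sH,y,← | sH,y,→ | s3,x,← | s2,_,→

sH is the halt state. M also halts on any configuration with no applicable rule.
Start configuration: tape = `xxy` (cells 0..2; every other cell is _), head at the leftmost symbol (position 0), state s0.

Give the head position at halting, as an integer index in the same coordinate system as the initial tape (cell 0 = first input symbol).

2

state=s0 head=0 tape=_[x]xy   (s0,x)→(s1,y,←)
state=s1 head=-1 tape=[_]yxy   (s1,_)→(s1,x,→)
state=s1 head=0 tape=x[y]xy   (s1,y)→(s2,z,→)
state=s2 head=1 tape=xz[x]y   (s2,x)→(sH,z,→)
state=sH head=2 tape=xzz[y]
At halt the head is at cell 2.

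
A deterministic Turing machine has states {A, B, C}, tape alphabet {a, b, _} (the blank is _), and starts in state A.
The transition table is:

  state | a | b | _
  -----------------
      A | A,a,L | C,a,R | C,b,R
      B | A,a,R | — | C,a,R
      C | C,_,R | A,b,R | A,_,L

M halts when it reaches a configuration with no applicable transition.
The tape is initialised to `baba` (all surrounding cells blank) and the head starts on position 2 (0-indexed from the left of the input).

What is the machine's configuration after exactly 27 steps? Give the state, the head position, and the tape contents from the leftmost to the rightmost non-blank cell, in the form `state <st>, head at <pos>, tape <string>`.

state=A head=2 tape=ba[b]a_   (A,b)→(C,a,R)
state=C head=3 tape=baa[a]_   (C,a)→(C,_,R)
state=C head=4 tape=baa_[_]   (C,_)→(A,_,L)
state=A head=3 tape=baa[_]_   (A,_)→(C,b,R)
state=C head=4 tape=baab[_]   (C,_)→(A,_,L)
state=A head=3 tape=baa[b]_   (A,b)→(C,a,R)
state=C head=4 tape=baaa[_]   (C,_)→(A,_,L)
state=A head=3 tape=baa[a]_   (A,a)→(A,a,L)
state=A head=2 tape=ba[a]a_   (A,a)→(A,a,L)
state=A head=1 tape=b[a]aa_   (A,a)→(A,a,L)
state=A head=0 tape=[b]aaa_   (A,b)→(C,a,R)
state=C head=1 tape=a[a]aa_   (C,a)→(C,_,R)
state=C head=2 tape=a_[a]a_   (C,a)→(C,_,R)
state=C head=3 tape=a__[a]_   (C,a)→(C,_,R)
state=C head=4 tape=a___[_]   (C,_)→(A,_,L)
state=A head=3 tape=a__[_]_   (A,_)→(C,b,R)
state=C head=4 tape=a__b[_]   (C,_)→(A,_,L)
state=A head=3 tape=a__[b]_   (A,b)→(C,a,R)
state=C head=4 tape=a__a[_]   (C,_)→(A,_,L)
state=A head=3 tape=a__[a]_   (A,a)→(A,a,L)
state=A head=2 tape=a_[_]a_   (A,_)→(C,b,R)
state=C head=3 tape=a_b[a]_   (C,a)→(C,_,R)
state=C head=4 tape=a_b_[_]   (C,_)→(A,_,L)
state=A head=3 tape=a_b[_]_   (A,_)→(C,b,R)
state=C head=4 tape=a_bb[_]   (C,_)→(A,_,L)
state=A head=3 tape=a_b[b]_   (A,b)→(C,a,R)
state=C head=4 tape=a_ba[_]   (C,_)→(A,_,L)
state=A head=3 tape=a_b[a]_
After 27 steps: state A, head at 3, tape a_ba.

state A, head at 3, tape a_ba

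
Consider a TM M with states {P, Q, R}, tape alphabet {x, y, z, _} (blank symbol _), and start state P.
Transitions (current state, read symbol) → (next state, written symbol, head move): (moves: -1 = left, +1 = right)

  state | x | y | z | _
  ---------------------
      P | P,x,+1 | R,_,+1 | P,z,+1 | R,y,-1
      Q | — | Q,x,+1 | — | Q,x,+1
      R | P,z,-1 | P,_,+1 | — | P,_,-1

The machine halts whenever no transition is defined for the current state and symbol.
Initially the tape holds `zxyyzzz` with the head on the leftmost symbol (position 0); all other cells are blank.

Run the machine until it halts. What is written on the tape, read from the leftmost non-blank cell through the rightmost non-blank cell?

zx__zzzy

state=P head=0 tape=[z]xyyzzz_   (P,z)→(P,z,+1)
state=P head=1 tape=z[x]yyzzz_   (P,x)→(P,x,+1)
state=P head=2 tape=zx[y]yzzz_   (P,y)→(R,_,+1)
state=R head=3 tape=zx_[y]zzz_   (R,y)→(P,_,+1)
state=P head=4 tape=zx__[z]zz_   (P,z)→(P,z,+1)
state=P head=5 tape=zx__z[z]z_   (P,z)→(P,z,+1)
state=P head=6 tape=zx__zz[z]_   (P,z)→(P,z,+1)
state=P head=7 tape=zx__zzz[_]   (P,_)→(R,y,-1)
state=R head=6 tape=zx__zz[z]y
The non-blank tape span at halt is zx__zzzy.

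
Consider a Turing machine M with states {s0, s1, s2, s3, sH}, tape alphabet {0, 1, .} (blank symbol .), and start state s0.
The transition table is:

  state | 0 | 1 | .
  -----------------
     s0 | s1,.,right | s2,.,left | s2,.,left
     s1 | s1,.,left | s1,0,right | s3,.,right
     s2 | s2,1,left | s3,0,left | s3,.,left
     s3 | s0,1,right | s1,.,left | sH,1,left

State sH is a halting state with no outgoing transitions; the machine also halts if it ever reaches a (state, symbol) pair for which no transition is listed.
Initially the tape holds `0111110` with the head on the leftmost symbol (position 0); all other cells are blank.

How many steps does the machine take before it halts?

state=s0 head=0 tape=[0]111110   (s0,0)→(s1,.,right)
state=s1 head=1 tape=.[1]11110   (s1,1)→(s1,0,right)
state=s1 head=2 tape=.0[1]1110   (s1,1)→(s1,0,right)
state=s1 head=3 tape=.00[1]110   (s1,1)→(s1,0,right)
state=s1 head=4 tape=.000[1]10   (s1,1)→(s1,0,right)
state=s1 head=5 tape=.0000[1]0   (s1,1)→(s1,0,right)
state=s1 head=6 tape=.00000[0]   (s1,0)→(s1,.,left)
state=s1 head=5 tape=.0000[0].   (s1,0)→(s1,.,left)
state=s1 head=4 tape=.000[0]..   (s1,0)→(s1,.,left)
state=s1 head=3 tape=.00[0]...   (s1,0)→(s1,.,left)
state=s1 head=2 tape=.0[0]....   (s1,0)→(s1,.,left)
state=s1 head=1 tape=.[0].....   (s1,0)→(s1,.,left)
state=s1 head=0 tape=[.]......   (s1,.)→(s3,.,right)
state=s3 head=1 tape=.[.].....   (s3,.)→(sH,1,left)
state=sH head=0 tape=[.]1.....
M halts after 14 transitions.

14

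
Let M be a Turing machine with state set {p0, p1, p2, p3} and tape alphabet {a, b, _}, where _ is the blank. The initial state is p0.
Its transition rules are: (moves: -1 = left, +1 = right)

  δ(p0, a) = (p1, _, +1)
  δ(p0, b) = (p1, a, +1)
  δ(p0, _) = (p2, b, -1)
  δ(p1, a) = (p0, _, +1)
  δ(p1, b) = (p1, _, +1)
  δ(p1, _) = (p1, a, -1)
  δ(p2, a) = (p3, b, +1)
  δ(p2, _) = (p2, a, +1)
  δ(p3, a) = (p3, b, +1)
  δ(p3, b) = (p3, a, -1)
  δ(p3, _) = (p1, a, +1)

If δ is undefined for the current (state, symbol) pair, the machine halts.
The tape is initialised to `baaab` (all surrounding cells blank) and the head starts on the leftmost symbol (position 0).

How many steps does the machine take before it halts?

23

p0 | [b]aaab___   read b → write a, move +1, go to p1
p1 | a[a]aab___   read a → write _, move +1, go to p0
p0 | a_[a]ab___   read a → write _, move +1, go to p1
p1 | a__[a]b___   read a → write _, move +1, go to p0
p0 | a___[b]___   read b → write a, move +1, go to p1
p1 | a___a[_]__   read _ → write a, move -1, go to p1
p1 | a___[a]a__   read a → write _, move +1, go to p0
p0 | a____[a]__   read a → write _, move +1, go to p1
p1 | a_____[_]_   read _ → write a, move -1, go to p1
p1 | a____[_]a_   read _ → write a, move -1, go to p1
p1 | a___[_]aa_   read _ → write a, move -1, go to p1
p1 | a__[_]aaa_   read _ → write a, move -1, go to p1
p1 | a_[_]aaaa_   read _ → write a, move -1, go to p1
p1 | a[_]aaaaa_   read _ → write a, move -1, go to p1
p1 | [a]aaaaaa_   read a → write _, move +1, go to p0
p0 | _[a]aaaaa_   read a → write _, move +1, go to p1
p1 | __[a]aaaa_   read a → write _, move +1, go to p0
p0 | ___[a]aaa_   read a → write _, move +1, go to p1
p1 | ____[a]aa_   read a → write _, move +1, go to p0
p0 | _____[a]a_   read a → write _, move +1, go to p1
p1 | ______[a]_   read a → write _, move +1, go to p0
p0 | _______[_]   read _ → write b, move -1, go to p2
p2 | ______[_]b   read _ → write a, move +1, go to p2
p2 | ______a[b]
M halts after 23 transitions.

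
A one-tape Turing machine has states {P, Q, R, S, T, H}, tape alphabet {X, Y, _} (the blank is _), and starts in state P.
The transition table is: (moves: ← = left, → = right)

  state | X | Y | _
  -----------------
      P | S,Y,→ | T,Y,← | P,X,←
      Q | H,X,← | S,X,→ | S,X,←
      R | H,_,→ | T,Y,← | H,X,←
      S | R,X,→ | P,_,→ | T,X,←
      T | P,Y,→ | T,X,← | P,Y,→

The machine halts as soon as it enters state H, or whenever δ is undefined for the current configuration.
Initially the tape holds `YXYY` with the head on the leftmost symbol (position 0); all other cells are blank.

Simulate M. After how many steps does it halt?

29

state=P head=0 tape=___[Y]XYY   (P,Y)→(T,Y,←)
state=T head=-1 tape=__[_]YXYY   (T,_)→(P,Y,→)
state=P head=0 tape=__Y[Y]XYY   (P,Y)→(T,Y,←)
state=T head=-1 tape=__[Y]YXYY   (T,Y)→(T,X,←)
state=T head=-2 tape=_[_]XYXYY   (T,_)→(P,Y,→)
state=P head=-1 tape=_Y[X]YXYY   (P,X)→(S,Y,→)
state=S head=0 tape=_YY[Y]XYY   (S,Y)→(P,_,→)
state=P head=1 tape=_YY_[X]YY   (P,X)→(S,Y,→)
state=S head=2 tape=_YY_Y[Y]Y   (S,Y)→(P,_,→)
state=P head=3 tape=_YY_Y_[Y]   (P,Y)→(T,Y,←)
state=T head=2 tape=_YY_Y[_]Y   (T,_)→(P,Y,→)
state=P head=3 tape=_YY_YY[Y]   (P,Y)→(T,Y,←)
state=T head=2 tape=_YY_Y[Y]Y   (T,Y)→(T,X,←)
state=T head=1 tape=_YY_[Y]XY   (T,Y)→(T,X,←)
state=T head=0 tape=_YY[_]XXY   (T,_)→(P,Y,→)
state=P head=1 tape=_YYY[X]XY   (P,X)→(S,Y,→)
state=S head=2 tape=_YYYY[X]Y   (S,X)→(R,X,→)
state=R head=3 tape=_YYYYX[Y]   (R,Y)→(T,Y,←)
state=T head=2 tape=_YYYY[X]Y   (T,X)→(P,Y,→)
state=P head=3 tape=_YYYYY[Y]   (P,Y)→(T,Y,←)
state=T head=2 tape=_YYYY[Y]Y   (T,Y)→(T,X,←)
state=T head=1 tape=_YYY[Y]XY   (T,Y)→(T,X,←)
state=T head=0 tape=_YY[Y]XXY   (T,Y)→(T,X,←)
state=T head=-1 tape=_Y[Y]XXXY   (T,Y)→(T,X,←)
state=T head=-2 tape=_[Y]XXXXY   (T,Y)→(T,X,←)
state=T head=-3 tape=[_]XXXXXY   (T,_)→(P,Y,→)
state=P head=-2 tape=Y[X]XXXXY   (P,X)→(S,Y,→)
state=S head=-1 tape=YY[X]XXXY   (S,X)→(R,X,→)
state=R head=0 tape=YYX[X]XXY   (R,X)→(H,_,→)
state=H head=1 tape=YYX_[X]XY
M halts after 29 transitions.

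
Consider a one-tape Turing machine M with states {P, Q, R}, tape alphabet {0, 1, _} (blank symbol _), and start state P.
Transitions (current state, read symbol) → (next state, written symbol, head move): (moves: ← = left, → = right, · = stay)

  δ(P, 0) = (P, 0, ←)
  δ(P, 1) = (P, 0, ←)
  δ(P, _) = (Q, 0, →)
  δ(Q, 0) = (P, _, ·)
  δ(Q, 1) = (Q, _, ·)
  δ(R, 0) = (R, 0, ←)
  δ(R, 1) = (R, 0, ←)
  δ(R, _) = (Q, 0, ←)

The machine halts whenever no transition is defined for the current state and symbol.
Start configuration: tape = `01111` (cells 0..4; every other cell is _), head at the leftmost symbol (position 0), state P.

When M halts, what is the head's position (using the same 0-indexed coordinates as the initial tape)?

P | _[0]1111   read 0 → write 0, move ←, go to P
P | [_]01111   read _ → write 0, move →, go to Q
Q | 0[0]1111   read 0 → write _, move ·, go to P
P | 0[_]1111   read _ → write 0, move →, go to Q
Q | 00[1]111   read 1 → write _, move ·, go to Q
Q | 00[_]111
At halt the head is at cell 1.

1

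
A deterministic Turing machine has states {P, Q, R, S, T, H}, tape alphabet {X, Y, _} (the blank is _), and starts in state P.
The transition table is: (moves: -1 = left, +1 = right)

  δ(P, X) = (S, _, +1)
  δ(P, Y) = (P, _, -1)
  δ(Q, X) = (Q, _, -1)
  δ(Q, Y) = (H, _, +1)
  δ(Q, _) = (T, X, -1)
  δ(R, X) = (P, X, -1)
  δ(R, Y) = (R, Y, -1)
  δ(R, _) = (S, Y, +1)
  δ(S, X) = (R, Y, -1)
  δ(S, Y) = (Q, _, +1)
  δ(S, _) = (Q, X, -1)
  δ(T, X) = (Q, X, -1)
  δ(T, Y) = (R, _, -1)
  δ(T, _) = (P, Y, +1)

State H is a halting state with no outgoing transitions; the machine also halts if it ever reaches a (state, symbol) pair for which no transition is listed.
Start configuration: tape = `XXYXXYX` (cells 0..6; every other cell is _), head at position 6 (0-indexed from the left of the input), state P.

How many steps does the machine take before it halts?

27

state=P head=6 tape=XXYXXY[X]_   (P,X)→(S,_,+1)
state=S head=7 tape=XXYXXY_[_]   (S,_)→(Q,X,-1)
state=Q head=6 tape=XXYXXY[_]X   (Q,_)→(T,X,-1)
state=T head=5 tape=XXYXX[Y]XX   (T,Y)→(R,_,-1)
state=R head=4 tape=XXYX[X]_XX   (R,X)→(P,X,-1)
state=P head=3 tape=XXY[X]X_XX   (P,X)→(S,_,+1)
state=S head=4 tape=XXY_[X]_XX   (S,X)→(R,Y,-1)
state=R head=3 tape=XXY[_]Y_XX   (R,_)→(S,Y,+1)
state=S head=4 tape=XXYY[Y]_XX   (S,Y)→(Q,_,+1)
state=Q head=5 tape=XXYY_[_]XX   (Q,_)→(T,X,-1)
state=T head=4 tape=XXYY[_]XXX   (T,_)→(P,Y,+1)
state=P head=5 tape=XXYYY[X]XX   (P,X)→(S,_,+1)
state=S head=6 tape=XXYYY_[X]X   (S,X)→(R,Y,-1)
state=R head=5 tape=XXYYY[_]YX   (R,_)→(S,Y,+1)
state=S head=6 tape=XXYYYY[Y]X   (S,Y)→(Q,_,+1)
state=Q head=7 tape=XXYYYY_[X]   (Q,X)→(Q,_,-1)
state=Q head=6 tape=XXYYYY[_]_   (Q,_)→(T,X,-1)
state=T head=5 tape=XXYYY[Y]X_   (T,Y)→(R,_,-1)
state=R head=4 tape=XXYY[Y]_X_   (R,Y)→(R,Y,-1)
state=R head=3 tape=XXY[Y]Y_X_   (R,Y)→(R,Y,-1)
state=R head=2 tape=XX[Y]YY_X_   (R,Y)→(R,Y,-1)
state=R head=1 tape=X[X]YYY_X_   (R,X)→(P,X,-1)
state=P head=0 tape=[X]XYYY_X_   (P,X)→(S,_,+1)
state=S head=1 tape=_[X]YYY_X_   (S,X)→(R,Y,-1)
state=R head=0 tape=[_]YYYY_X_   (R,_)→(S,Y,+1)
state=S head=1 tape=Y[Y]YYY_X_   (S,Y)→(Q,_,+1)
state=Q head=2 tape=Y_[Y]YY_X_   (Q,Y)→(H,_,+1)
state=H head=3 tape=Y__[Y]Y_X_
M halts after 27 transitions.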